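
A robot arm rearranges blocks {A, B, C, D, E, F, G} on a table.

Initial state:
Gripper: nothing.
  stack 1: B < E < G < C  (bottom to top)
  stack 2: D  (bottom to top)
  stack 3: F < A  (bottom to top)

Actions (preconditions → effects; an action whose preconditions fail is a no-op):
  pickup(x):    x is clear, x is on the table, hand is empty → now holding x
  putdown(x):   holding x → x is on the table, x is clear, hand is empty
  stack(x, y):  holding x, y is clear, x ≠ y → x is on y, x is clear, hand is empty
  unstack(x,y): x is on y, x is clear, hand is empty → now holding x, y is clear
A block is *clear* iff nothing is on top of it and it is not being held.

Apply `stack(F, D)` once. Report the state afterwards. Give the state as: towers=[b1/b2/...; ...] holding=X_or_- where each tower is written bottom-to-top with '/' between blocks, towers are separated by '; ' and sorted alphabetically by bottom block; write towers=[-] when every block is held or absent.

before: towers=[B/E/G/C; D; F/A] holding=-
pre[stack(F, D)]: holding(F) ✗, clear(D) ✓, F≠D ✓
holding(F) unmet → stack(F, D) is a no-op
after:  towers=[B/E/G/C; D; F/A] holding=-

towers=[B/E/G/C; D; F/A] holding=-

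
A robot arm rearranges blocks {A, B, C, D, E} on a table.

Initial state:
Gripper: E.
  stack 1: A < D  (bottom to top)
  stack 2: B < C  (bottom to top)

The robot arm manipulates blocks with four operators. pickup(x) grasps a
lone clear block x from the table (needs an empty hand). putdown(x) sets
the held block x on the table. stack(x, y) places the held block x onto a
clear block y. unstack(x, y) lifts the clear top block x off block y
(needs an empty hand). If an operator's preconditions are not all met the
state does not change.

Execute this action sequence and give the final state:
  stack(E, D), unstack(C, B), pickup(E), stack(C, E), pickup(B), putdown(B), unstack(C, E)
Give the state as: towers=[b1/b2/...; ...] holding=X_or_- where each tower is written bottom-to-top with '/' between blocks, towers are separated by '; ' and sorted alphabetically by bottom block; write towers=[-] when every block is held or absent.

step 1 (stack(E, D)): towers=[A/D/E; B/C] holding=-
step 2 (unstack(C, B)): towers=[A/D/E; B] holding=C
step 3 (pickup(E)) [no-op]: towers=[A/D/E; B] holding=C
step 4 (stack(C, E)): towers=[A/D/E/C; B] holding=-
step 5 (pickup(B)): towers=[A/D/E/C] holding=B
step 6 (putdown(B)): towers=[A/D/E/C; B] holding=-
step 7 (unstack(C, E)): towers=[A/D/E; B] holding=C

towers=[A/D/E; B] holding=C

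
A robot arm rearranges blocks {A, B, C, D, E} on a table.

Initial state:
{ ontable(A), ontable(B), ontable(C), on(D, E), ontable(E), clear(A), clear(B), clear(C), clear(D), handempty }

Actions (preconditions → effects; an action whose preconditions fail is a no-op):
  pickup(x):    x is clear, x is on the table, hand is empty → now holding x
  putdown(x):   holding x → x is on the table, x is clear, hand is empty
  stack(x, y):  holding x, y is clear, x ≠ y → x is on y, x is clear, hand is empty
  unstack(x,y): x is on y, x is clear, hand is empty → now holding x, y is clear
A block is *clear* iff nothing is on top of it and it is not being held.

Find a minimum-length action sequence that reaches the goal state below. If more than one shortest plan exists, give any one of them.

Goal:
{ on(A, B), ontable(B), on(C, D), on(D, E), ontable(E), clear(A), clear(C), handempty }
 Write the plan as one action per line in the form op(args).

pickup(A)
stack(A, B)
pickup(C)
stack(C, D)

step 1 (pickup(A)): towers=[B; C; E/D] holding=A
step 2 (stack(A, B)): towers=[B/A; C; E/D] holding=-
step 3 (pickup(C)): towers=[B/A; E/D] holding=C
step 4 (stack(C, D)): towers=[B/A; E/D/C] holding=-
goal check: towers=[B/A; E/D/C] holding=- — reached (length 4, optimal by BFS)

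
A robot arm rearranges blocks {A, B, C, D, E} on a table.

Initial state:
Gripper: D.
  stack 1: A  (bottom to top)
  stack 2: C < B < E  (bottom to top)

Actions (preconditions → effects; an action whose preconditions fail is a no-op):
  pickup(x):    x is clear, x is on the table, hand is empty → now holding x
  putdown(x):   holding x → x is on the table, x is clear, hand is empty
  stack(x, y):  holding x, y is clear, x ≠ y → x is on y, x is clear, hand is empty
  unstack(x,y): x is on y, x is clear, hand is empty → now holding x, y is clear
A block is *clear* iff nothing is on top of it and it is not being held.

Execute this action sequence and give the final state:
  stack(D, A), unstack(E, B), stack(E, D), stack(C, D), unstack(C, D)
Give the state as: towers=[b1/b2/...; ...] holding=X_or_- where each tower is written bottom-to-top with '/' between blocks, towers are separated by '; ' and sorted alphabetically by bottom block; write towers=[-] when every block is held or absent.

step 1 (stack(D, A)): towers=[A/D; C/B/E] holding=-
step 2 (unstack(E, B)): towers=[A/D; C/B] holding=E
step 3 (stack(E, D)): towers=[A/D/E; C/B] holding=-
step 4 (stack(C, D)) [no-op]: towers=[A/D/E; C/B] holding=-
step 5 (unstack(C, D)) [no-op]: towers=[A/D/E; C/B] holding=-

towers=[A/D/E; C/B] holding=-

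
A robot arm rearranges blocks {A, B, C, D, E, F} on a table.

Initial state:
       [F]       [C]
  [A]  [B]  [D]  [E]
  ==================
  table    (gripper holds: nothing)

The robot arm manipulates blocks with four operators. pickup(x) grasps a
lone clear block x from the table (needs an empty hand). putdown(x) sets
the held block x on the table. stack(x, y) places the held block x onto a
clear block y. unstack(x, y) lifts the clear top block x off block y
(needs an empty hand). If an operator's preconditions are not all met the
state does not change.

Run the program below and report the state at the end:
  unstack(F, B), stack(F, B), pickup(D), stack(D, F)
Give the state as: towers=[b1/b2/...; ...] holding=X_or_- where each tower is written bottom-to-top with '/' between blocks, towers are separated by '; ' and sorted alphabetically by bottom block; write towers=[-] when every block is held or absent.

towers=[A; B/F/D; E/C] holding=-

step 1 (unstack(F, B)): towers=[A; B; D; E/C] holding=F
step 2 (stack(F, B)): towers=[A; B/F; D; E/C] holding=-
step 3 (pickup(D)): towers=[A; B/F; E/C] holding=D
step 4 (stack(D, F)): towers=[A; B/F/D; E/C] holding=-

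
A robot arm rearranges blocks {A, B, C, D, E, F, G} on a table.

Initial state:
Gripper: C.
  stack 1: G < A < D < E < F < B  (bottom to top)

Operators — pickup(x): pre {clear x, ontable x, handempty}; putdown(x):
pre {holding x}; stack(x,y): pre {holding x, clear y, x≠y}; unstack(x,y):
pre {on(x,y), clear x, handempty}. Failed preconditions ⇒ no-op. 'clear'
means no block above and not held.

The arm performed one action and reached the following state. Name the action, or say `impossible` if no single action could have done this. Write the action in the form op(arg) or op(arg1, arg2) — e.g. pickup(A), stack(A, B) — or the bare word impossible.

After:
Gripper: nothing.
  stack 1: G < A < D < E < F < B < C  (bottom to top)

stack(C, B)

target: towers=[G/A/D/E/F/B/C] holding=-
        putdown(C) → towers=[C; G/A/D/E/F/B] holding=-
       stack(C, B) → towers=[G/A/D/E/F/B/C] holding=-  ← match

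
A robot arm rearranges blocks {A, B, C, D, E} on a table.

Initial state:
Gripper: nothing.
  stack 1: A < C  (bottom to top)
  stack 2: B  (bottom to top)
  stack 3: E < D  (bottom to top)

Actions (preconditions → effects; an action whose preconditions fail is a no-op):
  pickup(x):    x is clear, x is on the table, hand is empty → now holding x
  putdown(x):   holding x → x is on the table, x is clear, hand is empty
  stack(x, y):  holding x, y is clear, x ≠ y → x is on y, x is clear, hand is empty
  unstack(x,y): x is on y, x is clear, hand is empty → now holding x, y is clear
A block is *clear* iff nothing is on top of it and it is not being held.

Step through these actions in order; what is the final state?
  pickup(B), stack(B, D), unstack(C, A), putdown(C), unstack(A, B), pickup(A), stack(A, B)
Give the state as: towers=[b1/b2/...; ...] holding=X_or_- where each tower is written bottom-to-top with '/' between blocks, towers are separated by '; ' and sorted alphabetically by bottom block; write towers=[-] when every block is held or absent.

step 1 (pickup(B)): towers=[A/C; E/D] holding=B
step 2 (stack(B, D)): towers=[A/C; E/D/B] holding=-
step 3 (unstack(C, A)): towers=[A; E/D/B] holding=C
step 4 (putdown(C)): towers=[A; C; E/D/B] holding=-
step 5 (unstack(A, B)) [no-op]: towers=[A; C; E/D/B] holding=-
step 6 (pickup(A)): towers=[C; E/D/B] holding=A
step 7 (stack(A, B)): towers=[C; E/D/B/A] holding=-

towers=[C; E/D/B/A] holding=-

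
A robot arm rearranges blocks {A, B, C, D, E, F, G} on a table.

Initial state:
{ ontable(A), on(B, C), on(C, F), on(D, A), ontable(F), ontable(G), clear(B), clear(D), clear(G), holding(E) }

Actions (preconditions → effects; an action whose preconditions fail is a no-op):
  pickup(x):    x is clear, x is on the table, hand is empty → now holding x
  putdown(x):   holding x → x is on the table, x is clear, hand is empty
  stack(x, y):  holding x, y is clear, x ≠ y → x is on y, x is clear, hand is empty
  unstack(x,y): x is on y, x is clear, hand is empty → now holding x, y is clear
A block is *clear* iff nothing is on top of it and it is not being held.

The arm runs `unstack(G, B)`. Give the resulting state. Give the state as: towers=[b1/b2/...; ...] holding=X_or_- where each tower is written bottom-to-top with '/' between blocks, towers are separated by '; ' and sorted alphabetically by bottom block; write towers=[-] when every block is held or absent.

before: towers=[A/D; F/C/B; G] holding=E
pre[unstack(G, B)]: on(G,B) no, clear(G) yes, handempty no
on(G,B), handempty unmet → unstack(G, B) is a no-op
after:  towers=[A/D; F/C/B; G] holding=E

towers=[A/D; F/C/B; G] holding=E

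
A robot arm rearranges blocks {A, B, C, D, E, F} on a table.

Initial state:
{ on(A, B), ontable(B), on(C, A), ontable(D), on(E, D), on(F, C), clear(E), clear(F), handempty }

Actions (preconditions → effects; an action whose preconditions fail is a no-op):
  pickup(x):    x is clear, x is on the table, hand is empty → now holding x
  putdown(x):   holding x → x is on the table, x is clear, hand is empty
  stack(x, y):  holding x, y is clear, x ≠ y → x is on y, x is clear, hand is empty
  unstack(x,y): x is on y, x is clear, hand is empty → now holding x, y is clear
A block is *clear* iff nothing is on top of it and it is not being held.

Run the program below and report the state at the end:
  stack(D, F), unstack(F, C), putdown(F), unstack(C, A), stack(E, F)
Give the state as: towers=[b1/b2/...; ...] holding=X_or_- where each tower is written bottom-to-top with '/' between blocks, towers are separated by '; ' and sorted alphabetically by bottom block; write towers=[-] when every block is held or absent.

step 1 (stack(D, F)) [no-op]: towers=[B/A/C/F; D/E] holding=-
step 2 (unstack(F, C)): towers=[B/A/C; D/E] holding=F
step 3 (putdown(F)): towers=[B/A/C; D/E; F] holding=-
step 4 (unstack(C, A)): towers=[B/A; D/E; F] holding=C
step 5 (stack(E, F)) [no-op]: towers=[B/A; D/E; F] holding=C

towers=[B/A; D/E; F] holding=C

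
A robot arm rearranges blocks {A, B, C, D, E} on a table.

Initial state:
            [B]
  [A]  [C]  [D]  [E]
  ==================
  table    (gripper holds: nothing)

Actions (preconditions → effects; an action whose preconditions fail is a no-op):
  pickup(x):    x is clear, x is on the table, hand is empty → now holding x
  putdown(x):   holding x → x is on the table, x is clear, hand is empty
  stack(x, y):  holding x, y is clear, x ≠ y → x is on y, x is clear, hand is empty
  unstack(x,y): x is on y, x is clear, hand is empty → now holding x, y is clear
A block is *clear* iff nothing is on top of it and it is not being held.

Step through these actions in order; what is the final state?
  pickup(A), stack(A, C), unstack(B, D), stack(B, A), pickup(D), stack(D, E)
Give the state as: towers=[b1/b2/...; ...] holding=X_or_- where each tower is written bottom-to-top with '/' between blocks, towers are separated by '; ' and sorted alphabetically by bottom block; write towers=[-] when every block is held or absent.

towers=[C/A/B; E/D] holding=-

step 1 (pickup(A)): towers=[C; D/B; E] holding=A
step 2 (stack(A, C)): towers=[C/A; D/B; E] holding=-
step 3 (unstack(B, D)): towers=[C/A; D; E] holding=B
step 4 (stack(B, A)): towers=[C/A/B; D; E] holding=-
step 5 (pickup(D)): towers=[C/A/B; E] holding=D
step 6 (stack(D, E)): towers=[C/A/B; E/D] holding=-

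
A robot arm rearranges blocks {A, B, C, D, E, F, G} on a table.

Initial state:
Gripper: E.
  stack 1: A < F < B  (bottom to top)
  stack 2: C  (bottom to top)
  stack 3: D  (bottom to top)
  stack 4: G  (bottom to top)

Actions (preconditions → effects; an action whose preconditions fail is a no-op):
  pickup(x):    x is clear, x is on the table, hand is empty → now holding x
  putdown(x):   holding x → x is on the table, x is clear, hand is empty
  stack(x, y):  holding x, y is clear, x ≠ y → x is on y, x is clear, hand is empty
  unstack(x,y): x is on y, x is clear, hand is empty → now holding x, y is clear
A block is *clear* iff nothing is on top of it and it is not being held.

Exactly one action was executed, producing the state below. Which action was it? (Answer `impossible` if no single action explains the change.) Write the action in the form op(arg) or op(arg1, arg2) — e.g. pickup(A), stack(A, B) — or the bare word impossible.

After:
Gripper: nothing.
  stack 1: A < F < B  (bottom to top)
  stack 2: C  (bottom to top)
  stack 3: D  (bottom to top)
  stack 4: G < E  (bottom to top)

target: towers=[A/F/B; C; D; G/E] holding=-
        putdown(E) → towers=[A/F/B; C; D; E; G] holding=-
       stack(E, B) → towers=[A/F/B/E; C; D; G] holding=-
       stack(E, G) → towers=[A/F/B; C; D; G/E] holding=-  ← match
       stack(E, D) → towers=[A/F/B; C; D/E; G] holding=-
       stack(E, C) → towers=[A/F/B; C/E; D; G] holding=-

stack(E, G)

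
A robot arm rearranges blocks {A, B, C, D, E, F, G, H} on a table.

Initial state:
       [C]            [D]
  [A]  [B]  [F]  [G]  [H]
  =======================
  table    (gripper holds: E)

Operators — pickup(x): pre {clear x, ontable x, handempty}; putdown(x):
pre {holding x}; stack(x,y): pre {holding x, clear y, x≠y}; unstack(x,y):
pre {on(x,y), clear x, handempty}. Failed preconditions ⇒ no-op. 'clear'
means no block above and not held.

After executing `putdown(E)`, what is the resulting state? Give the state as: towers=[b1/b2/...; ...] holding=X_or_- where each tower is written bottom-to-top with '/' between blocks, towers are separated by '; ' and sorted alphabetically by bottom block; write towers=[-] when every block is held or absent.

before: towers=[A; B/C; F; G; H/D] holding=E
pre[putdown(E)]: holding(E) yes
all met → apply putdown(E)
after:  towers=[A; B/C; E; F; G; H/D] holding=-

towers=[A; B/C; E; F; G; H/D] holding=-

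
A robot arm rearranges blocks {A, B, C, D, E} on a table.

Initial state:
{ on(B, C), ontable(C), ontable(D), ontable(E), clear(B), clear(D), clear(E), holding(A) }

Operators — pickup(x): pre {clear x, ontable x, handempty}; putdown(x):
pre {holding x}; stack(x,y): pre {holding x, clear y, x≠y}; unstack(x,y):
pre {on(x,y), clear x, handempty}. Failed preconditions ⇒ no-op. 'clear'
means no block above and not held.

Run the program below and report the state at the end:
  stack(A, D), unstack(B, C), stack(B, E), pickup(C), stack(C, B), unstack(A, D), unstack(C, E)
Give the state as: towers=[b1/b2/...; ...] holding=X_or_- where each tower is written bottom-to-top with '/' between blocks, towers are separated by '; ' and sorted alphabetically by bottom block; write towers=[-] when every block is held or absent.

step 1 (stack(A, D)): towers=[C/B; D/A; E] holding=-
step 2 (unstack(B, C)): towers=[C; D/A; E] holding=B
step 3 (stack(B, E)): towers=[C; D/A; E/B] holding=-
step 4 (pickup(C)): towers=[D/A; E/B] holding=C
step 5 (stack(C, B)): towers=[D/A; E/B/C] holding=-
step 6 (unstack(A, D)): towers=[D; E/B/C] holding=A
step 7 (unstack(C, E)) [no-op]: towers=[D; E/B/C] holding=A

towers=[D; E/B/C] holding=A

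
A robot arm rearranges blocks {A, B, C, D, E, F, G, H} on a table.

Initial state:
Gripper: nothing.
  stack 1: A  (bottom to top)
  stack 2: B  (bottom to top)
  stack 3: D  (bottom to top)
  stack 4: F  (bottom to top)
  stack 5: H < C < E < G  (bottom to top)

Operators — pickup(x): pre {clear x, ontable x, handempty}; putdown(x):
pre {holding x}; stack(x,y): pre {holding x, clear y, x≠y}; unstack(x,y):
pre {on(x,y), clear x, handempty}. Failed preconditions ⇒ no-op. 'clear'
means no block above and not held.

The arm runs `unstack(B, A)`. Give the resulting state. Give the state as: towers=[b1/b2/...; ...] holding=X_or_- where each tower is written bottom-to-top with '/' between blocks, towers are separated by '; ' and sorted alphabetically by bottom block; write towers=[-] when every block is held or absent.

towers=[A; B; D; F; H/C/E/G] holding=-

before: towers=[A; B; D; F; H/C/E/G] holding=-
pre[unstack(B, A)]: on(B,A) fail, clear(B) ok, handempty ok
on(B,A) unmet → unstack(B, A) is a no-op
after:  towers=[A; B; D; F; H/C/E/G] holding=-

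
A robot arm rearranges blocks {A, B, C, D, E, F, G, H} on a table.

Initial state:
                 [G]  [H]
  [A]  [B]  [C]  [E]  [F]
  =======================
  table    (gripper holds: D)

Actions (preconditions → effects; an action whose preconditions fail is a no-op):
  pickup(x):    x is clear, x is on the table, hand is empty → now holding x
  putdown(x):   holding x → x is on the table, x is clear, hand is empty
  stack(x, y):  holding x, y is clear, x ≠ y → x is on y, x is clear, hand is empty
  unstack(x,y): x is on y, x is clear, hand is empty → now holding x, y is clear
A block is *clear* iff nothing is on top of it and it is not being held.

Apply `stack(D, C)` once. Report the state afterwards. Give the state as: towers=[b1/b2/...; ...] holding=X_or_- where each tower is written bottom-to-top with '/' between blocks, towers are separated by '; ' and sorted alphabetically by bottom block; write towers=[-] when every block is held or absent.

towers=[A; B; C/D; E/G; F/H] holding=-

before: towers=[A; B; C; E/G; F/H] holding=D
pre[stack(D, C)]: holding(D) yes, clear(C) yes, D≠C yes
all met → apply stack(D, C)
after:  towers=[A; B; C/D; E/G; F/H] holding=-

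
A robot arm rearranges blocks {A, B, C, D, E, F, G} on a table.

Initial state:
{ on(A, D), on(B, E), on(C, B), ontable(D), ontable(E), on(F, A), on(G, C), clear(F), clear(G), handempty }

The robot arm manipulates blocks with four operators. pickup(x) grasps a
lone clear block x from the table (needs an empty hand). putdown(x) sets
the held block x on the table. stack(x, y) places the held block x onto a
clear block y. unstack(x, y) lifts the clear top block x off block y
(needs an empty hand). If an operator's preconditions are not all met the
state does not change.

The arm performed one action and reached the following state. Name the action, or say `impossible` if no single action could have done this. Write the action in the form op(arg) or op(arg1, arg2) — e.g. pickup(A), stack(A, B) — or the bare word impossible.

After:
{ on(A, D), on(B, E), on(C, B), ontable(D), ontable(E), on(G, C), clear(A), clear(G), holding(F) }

unstack(F, A)

target: towers=[D/A; E/B/C/G] holding=F
     unstack(F, A) → towers=[D/A; E/B/C/G] holding=F  ← match
     unstack(G, C) → towers=[D/A/F; E/B/C] holding=G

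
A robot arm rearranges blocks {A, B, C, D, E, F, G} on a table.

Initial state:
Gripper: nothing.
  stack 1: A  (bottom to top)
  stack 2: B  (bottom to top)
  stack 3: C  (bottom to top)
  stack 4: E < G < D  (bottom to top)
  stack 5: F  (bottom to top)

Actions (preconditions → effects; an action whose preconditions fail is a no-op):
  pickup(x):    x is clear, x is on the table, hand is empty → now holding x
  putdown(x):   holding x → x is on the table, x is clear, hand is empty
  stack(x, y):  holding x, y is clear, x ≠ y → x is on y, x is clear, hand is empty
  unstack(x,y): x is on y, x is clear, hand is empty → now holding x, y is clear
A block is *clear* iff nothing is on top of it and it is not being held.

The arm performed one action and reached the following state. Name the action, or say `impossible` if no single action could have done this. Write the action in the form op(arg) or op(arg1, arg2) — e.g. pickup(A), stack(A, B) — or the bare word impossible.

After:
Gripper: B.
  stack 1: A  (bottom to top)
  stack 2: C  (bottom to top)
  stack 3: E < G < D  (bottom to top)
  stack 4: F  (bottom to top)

pickup(B)

target: towers=[A; C; E/G/D; F] holding=B
         pickup(B) → towers=[A; C; E/G/D; F] holding=B  ← match
         pickup(F) → towers=[A; B; C; E/G/D] holding=F
     unstack(D, G) → towers=[A; B; C; E/G; F] holding=D
         pickup(A) → towers=[B; C; E/G/D; F] holding=A
         pickup(C) → towers=[A; B; E/G/D; F] holding=C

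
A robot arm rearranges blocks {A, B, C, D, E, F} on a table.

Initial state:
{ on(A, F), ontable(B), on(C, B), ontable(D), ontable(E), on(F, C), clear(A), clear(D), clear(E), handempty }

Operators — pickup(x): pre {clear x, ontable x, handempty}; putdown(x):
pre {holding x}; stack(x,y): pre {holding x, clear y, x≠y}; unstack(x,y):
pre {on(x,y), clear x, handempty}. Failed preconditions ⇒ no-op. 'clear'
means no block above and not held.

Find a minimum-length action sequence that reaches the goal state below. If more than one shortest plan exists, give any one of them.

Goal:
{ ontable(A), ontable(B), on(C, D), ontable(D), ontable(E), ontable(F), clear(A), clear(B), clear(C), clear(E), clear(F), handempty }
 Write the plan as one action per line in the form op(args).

unstack(A, F)
putdown(A)
unstack(F, C)
putdown(F)
unstack(C, B)
stack(C, D)

step 1 (unstack(A, F)): towers=[B/C/F; D; E] holding=A
step 2 (putdown(A)): towers=[A; B/C/F; D; E] holding=-
step 3 (unstack(F, C)): towers=[A; B/C; D; E] holding=F
step 4 (putdown(F)): towers=[A; B/C; D; E; F] holding=-
step 5 (unstack(C, B)): towers=[A; B; D; E; F] holding=C
step 6 (stack(C, D)): towers=[A; B; D/C; E; F] holding=-
goal check: towers=[A; B; D/C; E; F] holding=- — reached (length 6, optimal by BFS)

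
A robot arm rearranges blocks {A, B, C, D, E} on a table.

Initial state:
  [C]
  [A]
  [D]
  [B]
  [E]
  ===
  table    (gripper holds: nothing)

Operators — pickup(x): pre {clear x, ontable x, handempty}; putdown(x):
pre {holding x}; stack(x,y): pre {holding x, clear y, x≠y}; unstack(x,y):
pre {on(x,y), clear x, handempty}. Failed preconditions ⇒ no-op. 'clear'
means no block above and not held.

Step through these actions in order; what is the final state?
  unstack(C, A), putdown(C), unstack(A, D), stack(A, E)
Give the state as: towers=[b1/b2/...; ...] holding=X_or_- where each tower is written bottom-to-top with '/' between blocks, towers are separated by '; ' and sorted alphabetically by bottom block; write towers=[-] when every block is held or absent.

towers=[C; E/B/D] holding=A

step 1 (unstack(C, A)): towers=[E/B/D/A] holding=C
step 2 (putdown(C)): towers=[C; E/B/D/A] holding=-
step 3 (unstack(A, D)): towers=[C; E/B/D] holding=A
step 4 (stack(A, E)) [no-op]: towers=[C; E/B/D] holding=A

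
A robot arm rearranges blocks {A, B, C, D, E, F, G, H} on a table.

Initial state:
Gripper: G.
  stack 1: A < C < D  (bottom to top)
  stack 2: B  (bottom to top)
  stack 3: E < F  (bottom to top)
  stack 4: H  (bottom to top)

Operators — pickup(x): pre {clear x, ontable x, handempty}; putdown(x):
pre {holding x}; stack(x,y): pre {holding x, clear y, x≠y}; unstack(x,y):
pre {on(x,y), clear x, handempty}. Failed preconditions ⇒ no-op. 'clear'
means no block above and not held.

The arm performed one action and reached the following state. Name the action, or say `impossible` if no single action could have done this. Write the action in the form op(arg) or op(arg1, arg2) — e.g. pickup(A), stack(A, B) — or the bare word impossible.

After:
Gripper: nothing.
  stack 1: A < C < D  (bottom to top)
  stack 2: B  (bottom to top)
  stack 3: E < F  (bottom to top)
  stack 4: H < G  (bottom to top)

target: towers=[A/C/D; B; E/F; H/G] holding=-
        putdown(G) → towers=[A/C/D; B; E/F; G; H] holding=-
       stack(G, H) → towers=[A/C/D; B; E/F; H/G] holding=-  ← match
       stack(G, B) → towers=[A/C/D; B/G; E/F; H] holding=-
       stack(G, F) → towers=[A/C/D; B; E/F/G; H] holding=-
       stack(G, D) → towers=[A/C/D/G; B; E/F; H] holding=-

stack(G, H)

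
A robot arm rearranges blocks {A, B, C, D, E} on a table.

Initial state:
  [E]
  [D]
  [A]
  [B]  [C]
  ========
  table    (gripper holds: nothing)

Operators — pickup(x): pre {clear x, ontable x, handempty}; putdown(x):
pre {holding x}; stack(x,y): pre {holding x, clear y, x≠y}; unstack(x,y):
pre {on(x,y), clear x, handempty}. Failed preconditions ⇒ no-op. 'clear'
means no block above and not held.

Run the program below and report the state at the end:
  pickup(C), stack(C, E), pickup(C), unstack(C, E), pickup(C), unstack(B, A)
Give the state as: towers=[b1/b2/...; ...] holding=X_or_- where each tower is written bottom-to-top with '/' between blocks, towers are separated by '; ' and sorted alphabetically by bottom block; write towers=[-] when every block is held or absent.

towers=[B/A/D/E] holding=C

step 1 (pickup(C)): towers=[B/A/D/E] holding=C
step 2 (stack(C, E)): towers=[B/A/D/E/C] holding=-
step 3 (pickup(C)) [no-op]: towers=[B/A/D/E/C] holding=-
step 4 (unstack(C, E)): towers=[B/A/D/E] holding=C
step 5 (pickup(C)) [no-op]: towers=[B/A/D/E] holding=C
step 6 (unstack(B, A)) [no-op]: towers=[B/A/D/E] holding=C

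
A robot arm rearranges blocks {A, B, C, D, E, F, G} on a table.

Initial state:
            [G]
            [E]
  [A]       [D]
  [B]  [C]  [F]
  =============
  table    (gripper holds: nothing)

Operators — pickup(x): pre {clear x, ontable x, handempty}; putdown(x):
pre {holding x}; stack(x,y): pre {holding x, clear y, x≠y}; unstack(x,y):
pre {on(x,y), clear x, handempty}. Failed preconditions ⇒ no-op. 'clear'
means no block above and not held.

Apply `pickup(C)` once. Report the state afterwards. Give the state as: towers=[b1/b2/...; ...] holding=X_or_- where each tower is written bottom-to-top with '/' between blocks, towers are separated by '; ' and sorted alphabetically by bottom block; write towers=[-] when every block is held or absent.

before: towers=[B/A; C; F/D/E/G] holding=-
pre[pickup(C)]: clear(C) yes, ontable(C) yes, handempty yes
all met → apply pickup(C)
after:  towers=[B/A; F/D/E/G] holding=C

towers=[B/A; F/D/E/G] holding=C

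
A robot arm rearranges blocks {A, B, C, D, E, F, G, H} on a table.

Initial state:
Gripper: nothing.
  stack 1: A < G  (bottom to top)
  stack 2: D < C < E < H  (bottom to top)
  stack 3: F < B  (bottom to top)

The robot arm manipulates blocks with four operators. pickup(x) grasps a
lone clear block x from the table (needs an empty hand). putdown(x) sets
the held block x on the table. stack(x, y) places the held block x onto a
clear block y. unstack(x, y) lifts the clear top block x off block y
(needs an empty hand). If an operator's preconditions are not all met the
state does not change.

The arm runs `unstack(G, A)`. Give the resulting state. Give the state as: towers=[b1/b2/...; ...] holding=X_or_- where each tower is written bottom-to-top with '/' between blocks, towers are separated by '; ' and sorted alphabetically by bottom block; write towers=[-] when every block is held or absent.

before: towers=[A/G; D/C/E/H; F/B] holding=-
pre[unstack(G, A)]: on(G,A) ok, clear(G) ok, handempty ok
all met → apply unstack(G, A)
after:  towers=[A; D/C/E/H; F/B] holding=G

towers=[A; D/C/E/H; F/B] holding=G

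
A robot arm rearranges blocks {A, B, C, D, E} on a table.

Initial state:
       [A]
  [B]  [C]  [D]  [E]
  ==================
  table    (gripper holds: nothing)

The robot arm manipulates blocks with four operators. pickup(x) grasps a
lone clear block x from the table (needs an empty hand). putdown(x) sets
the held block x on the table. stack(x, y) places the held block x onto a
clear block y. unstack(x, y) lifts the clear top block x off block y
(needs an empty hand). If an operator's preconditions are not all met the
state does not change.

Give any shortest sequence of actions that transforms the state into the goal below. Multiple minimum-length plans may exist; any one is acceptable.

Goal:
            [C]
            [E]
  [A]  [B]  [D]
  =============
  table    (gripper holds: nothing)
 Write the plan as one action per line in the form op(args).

unstack(A, C)
putdown(A)
pickup(E)
stack(E, D)
pickup(C)
stack(C, E)

step 1 (unstack(A, C)): towers=[B; C; D; E] holding=A
step 2 (putdown(A)): towers=[A; B; C; D; E] holding=-
step 3 (pickup(E)): towers=[A; B; C; D] holding=E
step 4 (stack(E, D)): towers=[A; B; C; D/E] holding=-
step 5 (pickup(C)): towers=[A; B; D/E] holding=C
step 6 (stack(C, E)): towers=[A; B; D/E/C] holding=-
goal check: towers=[A; B; D/E/C] holding=- — reached (length 6, optimal by BFS)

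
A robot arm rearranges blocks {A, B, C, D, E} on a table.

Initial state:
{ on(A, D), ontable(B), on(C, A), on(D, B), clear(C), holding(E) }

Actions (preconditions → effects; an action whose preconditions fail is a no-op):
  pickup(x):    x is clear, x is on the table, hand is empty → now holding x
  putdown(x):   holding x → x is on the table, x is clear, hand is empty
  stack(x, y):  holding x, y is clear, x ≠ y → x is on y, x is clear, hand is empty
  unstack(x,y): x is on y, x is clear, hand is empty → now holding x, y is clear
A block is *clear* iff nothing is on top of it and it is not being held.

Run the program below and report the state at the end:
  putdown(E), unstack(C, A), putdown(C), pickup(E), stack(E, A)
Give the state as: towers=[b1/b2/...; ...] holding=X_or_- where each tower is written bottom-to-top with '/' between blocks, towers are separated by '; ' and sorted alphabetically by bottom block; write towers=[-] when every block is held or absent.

towers=[B/D/A/E; C] holding=-

step 1 (putdown(E)): towers=[B/D/A/C; E] holding=-
step 2 (unstack(C, A)): towers=[B/D/A; E] holding=C
step 3 (putdown(C)): towers=[B/D/A; C; E] holding=-
step 4 (pickup(E)): towers=[B/D/A; C] holding=E
step 5 (stack(E, A)): towers=[B/D/A/E; C] holding=-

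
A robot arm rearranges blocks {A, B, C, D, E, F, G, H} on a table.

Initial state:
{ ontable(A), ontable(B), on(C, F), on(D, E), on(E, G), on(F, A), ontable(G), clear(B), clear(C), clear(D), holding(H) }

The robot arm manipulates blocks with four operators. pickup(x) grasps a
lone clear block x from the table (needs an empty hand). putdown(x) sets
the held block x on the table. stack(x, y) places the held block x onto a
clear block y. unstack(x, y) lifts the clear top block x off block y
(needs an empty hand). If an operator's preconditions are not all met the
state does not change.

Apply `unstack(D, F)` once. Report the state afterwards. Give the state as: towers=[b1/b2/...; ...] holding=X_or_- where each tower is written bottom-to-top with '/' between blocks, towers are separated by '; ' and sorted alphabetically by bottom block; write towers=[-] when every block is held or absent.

before: towers=[A/F/C; B; G/E/D] holding=H
pre[unstack(D, F)]: on(D,F) fail, clear(D) ok, handempty fail
on(D,F), handempty unmet → unstack(D, F) is a no-op
after:  towers=[A/F/C; B; G/E/D] holding=H

towers=[A/F/C; B; G/E/D] holding=H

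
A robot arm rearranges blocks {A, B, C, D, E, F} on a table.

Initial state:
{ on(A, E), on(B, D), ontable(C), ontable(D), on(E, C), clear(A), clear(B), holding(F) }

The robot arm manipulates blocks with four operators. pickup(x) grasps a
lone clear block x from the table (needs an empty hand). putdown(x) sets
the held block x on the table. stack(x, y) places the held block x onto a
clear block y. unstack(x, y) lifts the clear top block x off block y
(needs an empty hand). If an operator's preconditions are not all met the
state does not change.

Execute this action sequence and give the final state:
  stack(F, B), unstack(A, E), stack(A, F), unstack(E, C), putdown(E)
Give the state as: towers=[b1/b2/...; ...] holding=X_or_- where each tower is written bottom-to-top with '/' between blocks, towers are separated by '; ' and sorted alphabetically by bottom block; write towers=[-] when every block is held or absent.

towers=[C; D/B/F/A; E] holding=-

step 1 (stack(F, B)): towers=[C/E/A; D/B/F] holding=-
step 2 (unstack(A, E)): towers=[C/E; D/B/F] holding=A
step 3 (stack(A, F)): towers=[C/E; D/B/F/A] holding=-
step 4 (unstack(E, C)): towers=[C; D/B/F/A] holding=E
step 5 (putdown(E)): towers=[C; D/B/F/A; E] holding=-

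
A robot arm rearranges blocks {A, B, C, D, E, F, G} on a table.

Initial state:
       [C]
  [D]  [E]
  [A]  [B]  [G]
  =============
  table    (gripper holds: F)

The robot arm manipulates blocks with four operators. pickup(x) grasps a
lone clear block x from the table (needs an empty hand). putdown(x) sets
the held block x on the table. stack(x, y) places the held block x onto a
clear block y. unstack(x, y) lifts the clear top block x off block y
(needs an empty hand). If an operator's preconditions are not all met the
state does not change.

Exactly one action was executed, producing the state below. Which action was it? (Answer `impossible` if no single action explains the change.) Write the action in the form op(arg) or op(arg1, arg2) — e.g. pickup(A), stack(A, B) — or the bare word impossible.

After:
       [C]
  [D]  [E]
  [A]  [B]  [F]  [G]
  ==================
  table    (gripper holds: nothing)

putdown(F)

target: towers=[A/D; B/E/C; F; G] holding=-
        putdown(F) → towers=[A/D; B/E/C; F; G] holding=-  ← match
       stack(F, G) → towers=[A/D; B/E/C; G/F] holding=-
       stack(F, D) → towers=[A/D/F; B/E/C; G] holding=-
       stack(F, C) → towers=[A/D; B/E/C/F; G] holding=-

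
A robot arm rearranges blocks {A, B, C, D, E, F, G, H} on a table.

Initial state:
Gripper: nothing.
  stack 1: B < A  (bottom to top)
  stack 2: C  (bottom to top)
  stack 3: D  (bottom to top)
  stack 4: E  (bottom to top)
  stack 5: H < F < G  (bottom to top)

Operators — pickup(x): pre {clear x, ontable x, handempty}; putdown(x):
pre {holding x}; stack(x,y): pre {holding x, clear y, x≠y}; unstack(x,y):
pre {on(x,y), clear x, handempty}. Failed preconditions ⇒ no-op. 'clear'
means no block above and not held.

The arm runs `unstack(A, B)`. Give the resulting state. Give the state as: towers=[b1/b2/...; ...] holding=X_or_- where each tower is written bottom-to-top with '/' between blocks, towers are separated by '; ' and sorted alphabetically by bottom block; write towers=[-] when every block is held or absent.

before: towers=[B/A; C; D; E; H/F/G] holding=-
pre[unstack(A, B)]: on(A,B) yes, clear(A) yes, handempty yes
all met → apply unstack(A, B)
after:  towers=[B; C; D; E; H/F/G] holding=A

towers=[B; C; D; E; H/F/G] holding=A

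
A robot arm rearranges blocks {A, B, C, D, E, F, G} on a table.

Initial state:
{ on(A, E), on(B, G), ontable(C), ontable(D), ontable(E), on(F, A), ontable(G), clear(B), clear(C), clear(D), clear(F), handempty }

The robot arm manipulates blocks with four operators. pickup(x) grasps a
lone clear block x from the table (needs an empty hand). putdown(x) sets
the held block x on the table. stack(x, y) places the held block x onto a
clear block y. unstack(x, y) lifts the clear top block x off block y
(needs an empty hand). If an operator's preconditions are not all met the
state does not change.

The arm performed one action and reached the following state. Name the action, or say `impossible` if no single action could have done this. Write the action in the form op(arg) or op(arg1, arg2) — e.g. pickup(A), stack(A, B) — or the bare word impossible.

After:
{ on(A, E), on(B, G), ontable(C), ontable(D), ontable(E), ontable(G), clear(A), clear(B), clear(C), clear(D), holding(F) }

target: towers=[C; D; E/A; G/B] holding=F
     unstack(B, G) → towers=[C; D; E/A/F; G] holding=B
     unstack(F, A) → towers=[C; D; E/A; G/B] holding=F  ← match
         pickup(D) → towers=[C; E/A/F; G/B] holding=D
         pickup(C) → towers=[D; E/A/F; G/B] holding=C

unstack(F, A)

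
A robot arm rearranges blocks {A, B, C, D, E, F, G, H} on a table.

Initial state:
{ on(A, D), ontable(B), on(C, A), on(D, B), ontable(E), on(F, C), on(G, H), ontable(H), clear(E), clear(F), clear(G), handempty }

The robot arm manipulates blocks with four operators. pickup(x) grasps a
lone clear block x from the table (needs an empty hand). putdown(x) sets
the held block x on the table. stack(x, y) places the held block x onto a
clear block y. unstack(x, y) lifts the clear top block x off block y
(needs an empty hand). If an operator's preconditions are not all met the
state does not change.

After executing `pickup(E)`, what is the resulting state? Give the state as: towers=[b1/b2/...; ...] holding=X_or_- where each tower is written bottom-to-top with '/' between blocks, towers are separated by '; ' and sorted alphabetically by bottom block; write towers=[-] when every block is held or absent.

towers=[B/D/A/C/F; H/G] holding=E

before: towers=[B/D/A/C/F; E; H/G] holding=-
pre[pickup(E)]: clear(E) ok, ontable(E) ok, handempty ok
all met → apply pickup(E)
after:  towers=[B/D/A/C/F; H/G] holding=E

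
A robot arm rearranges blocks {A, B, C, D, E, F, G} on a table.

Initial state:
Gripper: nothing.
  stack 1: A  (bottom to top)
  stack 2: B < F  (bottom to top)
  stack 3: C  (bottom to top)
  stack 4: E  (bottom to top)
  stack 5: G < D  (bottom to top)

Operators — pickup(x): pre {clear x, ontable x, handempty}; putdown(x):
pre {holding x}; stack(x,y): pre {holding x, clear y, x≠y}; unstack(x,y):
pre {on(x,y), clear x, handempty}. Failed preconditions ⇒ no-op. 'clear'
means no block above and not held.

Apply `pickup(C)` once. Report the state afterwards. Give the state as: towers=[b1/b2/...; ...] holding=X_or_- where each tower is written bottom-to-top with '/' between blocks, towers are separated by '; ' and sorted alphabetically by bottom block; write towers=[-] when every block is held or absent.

towers=[A; B/F; E; G/D] holding=C

before: towers=[A; B/F; C; E; G/D] holding=-
pre[pickup(C)]: clear(C) ok, ontable(C) ok, handempty ok
all met → apply pickup(C)
after:  towers=[A; B/F; E; G/D] holding=C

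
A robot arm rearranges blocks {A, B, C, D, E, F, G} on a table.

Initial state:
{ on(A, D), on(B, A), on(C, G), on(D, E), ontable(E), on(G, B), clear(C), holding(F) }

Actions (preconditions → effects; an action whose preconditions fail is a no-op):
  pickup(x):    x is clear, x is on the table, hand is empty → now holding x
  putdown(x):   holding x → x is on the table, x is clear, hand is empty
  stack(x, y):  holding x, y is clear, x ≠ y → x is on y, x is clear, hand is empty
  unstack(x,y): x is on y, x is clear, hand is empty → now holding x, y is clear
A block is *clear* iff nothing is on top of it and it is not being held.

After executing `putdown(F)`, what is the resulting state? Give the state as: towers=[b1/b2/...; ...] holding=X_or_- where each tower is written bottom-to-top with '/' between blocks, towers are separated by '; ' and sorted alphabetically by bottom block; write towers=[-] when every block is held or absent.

before: towers=[E/D/A/B/G/C] holding=F
pre[putdown(F)]: holding(F) ok
all met → apply putdown(F)
after:  towers=[E/D/A/B/G/C; F] holding=-

towers=[E/D/A/B/G/C; F] holding=-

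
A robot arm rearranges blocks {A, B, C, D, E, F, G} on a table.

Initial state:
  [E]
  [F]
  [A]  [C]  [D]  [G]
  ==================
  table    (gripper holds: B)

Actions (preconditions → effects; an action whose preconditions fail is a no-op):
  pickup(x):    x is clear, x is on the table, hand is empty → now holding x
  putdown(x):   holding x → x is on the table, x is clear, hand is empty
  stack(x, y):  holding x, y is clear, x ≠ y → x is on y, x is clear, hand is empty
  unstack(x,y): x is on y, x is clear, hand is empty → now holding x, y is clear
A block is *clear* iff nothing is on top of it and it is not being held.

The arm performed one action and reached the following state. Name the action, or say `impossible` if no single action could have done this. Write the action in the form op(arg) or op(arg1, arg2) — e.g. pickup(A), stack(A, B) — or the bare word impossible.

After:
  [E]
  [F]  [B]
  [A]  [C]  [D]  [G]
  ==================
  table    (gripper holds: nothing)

target: towers=[A/F/E; C/B; D; G] holding=-
        putdown(B) → towers=[A/F/E; B; C; D; G] holding=-
       stack(B, G) → towers=[A/F/E; C; D; G/B] holding=-
       stack(B, D) → towers=[A/F/E; C; D/B; G] holding=-
       stack(B, E) → towers=[A/F/E/B; C; D; G] holding=-
       stack(B, C) → towers=[A/F/E; C/B; D; G] holding=-  ← match

stack(B, C)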